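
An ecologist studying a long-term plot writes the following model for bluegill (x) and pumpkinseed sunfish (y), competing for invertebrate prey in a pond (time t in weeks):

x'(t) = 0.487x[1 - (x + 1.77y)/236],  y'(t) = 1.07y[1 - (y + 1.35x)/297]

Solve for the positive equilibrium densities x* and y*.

Setting both brackets to zero gives the nullclines x + 1.77y = 236 and 1.35x + y = 297.
Substituting y = 297 - 1.35x into the first: x(1 - 1.77·1.35) = 236 - 1.77·297.
So x* = -290/-1.39 = 208, and then y* = 297 - 1.35·208 = 15.5.

x* ≈ 208, y* ≈ 15.5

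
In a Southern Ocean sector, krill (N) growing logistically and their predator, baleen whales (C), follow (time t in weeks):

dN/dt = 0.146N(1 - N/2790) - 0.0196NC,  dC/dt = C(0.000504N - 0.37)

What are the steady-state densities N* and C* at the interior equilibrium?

N* ≈ 734, C* ≈ 5.49

From dC/dt = 0 with C > 0: 0.000504N* = 0.37, so N* = 734.
Substitute into dN/dt = 0: 0.146(1 - 734/2790) = 0.0196C*.
The bracket is 0.737, giving C* = 0.108/0.0196 = 5.49.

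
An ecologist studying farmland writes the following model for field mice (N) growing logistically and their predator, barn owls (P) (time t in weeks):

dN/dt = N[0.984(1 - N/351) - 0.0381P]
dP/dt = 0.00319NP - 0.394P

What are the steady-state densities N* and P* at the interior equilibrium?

N* ≈ 124, P* ≈ 16.7

From dP/dt = 0 with P > 0: 0.00319N* = 0.394, so N* = 124.
Substitute into dN/dt = 0: 0.984(1 - 124/351) = 0.0381P*.
The bracket is 0.648, giving P* = 0.638/0.0381 = 16.7.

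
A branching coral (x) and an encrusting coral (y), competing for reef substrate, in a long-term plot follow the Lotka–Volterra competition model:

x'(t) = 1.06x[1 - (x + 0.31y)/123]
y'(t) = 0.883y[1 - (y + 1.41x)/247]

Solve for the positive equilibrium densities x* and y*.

x* ≈ 82.5, y* ≈ 131

Setting both brackets to zero gives the nullclines x + 0.31y = 123 and 1.41x + y = 247.
Substituting y = 247 - 1.41x into the first: x(1 - 0.31·1.41) = 123 - 0.31·247.
So x* = 46.4/0.563 = 82.5, and then y* = 247 - 1.41·82.5 = 131.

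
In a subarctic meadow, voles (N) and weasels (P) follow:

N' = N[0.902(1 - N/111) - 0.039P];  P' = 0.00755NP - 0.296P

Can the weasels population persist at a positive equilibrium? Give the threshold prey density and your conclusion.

The predator equation gives dP/dt > 0 only when N > 0.296/0.00755 = 39.2.
Without the predator, N → K = 111. Since 111 > 39.2, the predator can invade and persist.

Threshold N = 39.2; K > 39.2, so yes, the predator persists.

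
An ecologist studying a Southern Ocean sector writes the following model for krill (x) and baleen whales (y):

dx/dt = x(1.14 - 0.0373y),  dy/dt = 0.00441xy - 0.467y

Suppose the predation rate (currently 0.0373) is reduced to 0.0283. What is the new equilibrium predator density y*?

At the interior fixed point, setting dx/dt = 0 with x > 0 fixes y* = (prey growth rate)/(xy coefficient) — independent of the other coefficients.
With the change, y* = 1.14/0.0283 = 40.3; it rises from 30.6.

y* ≈ 40.3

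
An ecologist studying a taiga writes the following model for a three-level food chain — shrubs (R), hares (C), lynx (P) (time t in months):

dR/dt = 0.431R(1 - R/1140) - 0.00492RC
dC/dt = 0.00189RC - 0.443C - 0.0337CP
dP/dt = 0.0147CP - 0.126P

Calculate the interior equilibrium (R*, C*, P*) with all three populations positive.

From dP/dt = 0: 0.0147C* = 0.126, so C* = 8.57.
From dR/dt = 0: 0.431(1 - R*/1140) = 0.00492·8.57, giving R* = 1140·(1 - 0.0978) = 1030.
From dC/dt = 0: 0.00189·1030 - 0.443 = 0.0337P*, so P* = 1.5/0.0337 = 44.5.

R* ≈ 1030, C* ≈ 8.57, P* ≈ 44.5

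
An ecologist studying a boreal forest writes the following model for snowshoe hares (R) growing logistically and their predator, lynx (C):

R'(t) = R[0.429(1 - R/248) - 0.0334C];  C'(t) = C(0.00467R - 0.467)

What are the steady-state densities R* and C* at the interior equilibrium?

From dC/dt = 0 with C > 0: 0.00467R* = 0.467, so R* = 100.
Substitute into dR/dt = 0: 0.429(1 - 100/248) = 0.0334C*.
The bracket is 0.597, giving C* = 0.256/0.0334 = 7.67.

R* ≈ 100, C* ≈ 7.67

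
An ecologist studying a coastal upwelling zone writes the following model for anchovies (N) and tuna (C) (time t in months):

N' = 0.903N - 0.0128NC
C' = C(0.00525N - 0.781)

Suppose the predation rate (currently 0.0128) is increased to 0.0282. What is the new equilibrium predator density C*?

At the interior fixed point, setting dN/dt = 0 with N > 0 fixes C* = (prey growth rate)/(NC coefficient) — independent of the other coefficients.
With the change, C* = 0.903/0.0282 = 32; it falls from 70.5.

C* ≈ 32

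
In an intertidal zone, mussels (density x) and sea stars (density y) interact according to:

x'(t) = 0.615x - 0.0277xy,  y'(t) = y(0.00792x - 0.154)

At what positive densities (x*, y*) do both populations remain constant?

x* ≈ 19.4, y* ≈ 22.2

Set dy/dt = 0 with y > 0: 0.00792x - 0.154 = 0, so x* = 0.154/0.00792 = 19.4.
Set dx/dt = 0 with x > 0: 0.615 - 0.0277y = 0, so y* = 0.615/0.0277 = 22.2.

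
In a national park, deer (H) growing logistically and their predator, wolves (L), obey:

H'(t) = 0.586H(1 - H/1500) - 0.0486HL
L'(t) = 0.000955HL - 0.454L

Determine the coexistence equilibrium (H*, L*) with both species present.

From dL/dt = 0 with L > 0: 0.000955H* = 0.454, so H* = 475.
Substitute into dH/dt = 0: 0.586(1 - 475/1500) = 0.0486L*.
The bracket is 0.683, giving L* = 0.4/0.0486 = 8.24.

H* ≈ 475, L* ≈ 8.24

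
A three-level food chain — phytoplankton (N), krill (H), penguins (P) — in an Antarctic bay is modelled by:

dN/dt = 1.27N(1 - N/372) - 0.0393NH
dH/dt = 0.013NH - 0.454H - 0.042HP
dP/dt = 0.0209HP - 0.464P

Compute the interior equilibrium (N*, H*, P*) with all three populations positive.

From dP/dt = 0: 0.0209H* = 0.464, so H* = 22.2.
From dN/dt = 0: 1.27(1 - N*/372) = 0.0393·22.2, giving N* = 372·(1 - 0.687) = 116.
From dH/dt = 0: 0.013·116 - 0.454 = 0.042P*, so P* = 1.06/0.042 = 25.2.

N* ≈ 116, H* ≈ 22.2, P* ≈ 25.2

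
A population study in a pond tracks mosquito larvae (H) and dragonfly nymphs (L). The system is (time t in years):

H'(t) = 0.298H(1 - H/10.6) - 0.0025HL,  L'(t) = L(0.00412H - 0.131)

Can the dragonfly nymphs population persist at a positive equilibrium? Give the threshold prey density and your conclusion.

The predator equation gives dL/dt > 0 only when H > 0.131/0.00412 = 31.8.
Without the predator, H → K = 10.6. Since 10.6 < 31.8, the predator cannot invade.

Threshold H = 31.8; K < 31.8, so no, the predator goes extinct.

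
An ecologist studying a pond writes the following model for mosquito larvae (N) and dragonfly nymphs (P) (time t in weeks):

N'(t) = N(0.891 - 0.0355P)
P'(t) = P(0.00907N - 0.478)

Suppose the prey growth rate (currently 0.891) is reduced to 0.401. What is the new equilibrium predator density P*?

At the interior fixed point, setting dN/dt = 0 with N > 0 fixes P* = (prey growth rate)/(NP coefficient) — independent of the other coefficients.
With the change, P* = 0.401/0.0355 = 11.3; it falls from 25.1.

P* ≈ 11.3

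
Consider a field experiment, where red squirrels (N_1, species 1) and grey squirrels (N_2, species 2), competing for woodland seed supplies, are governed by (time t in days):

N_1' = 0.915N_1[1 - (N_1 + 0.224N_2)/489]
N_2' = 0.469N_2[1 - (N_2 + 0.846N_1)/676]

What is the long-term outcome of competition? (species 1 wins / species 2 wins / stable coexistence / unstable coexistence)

Compare the nullcline intercepts: K1/α12 = 489/0.224 = 2180 > K2 = 676; K2/α21 = 676/0.846 = 799 > K1 = 489.
Since both inequalities hold, each species can invade when rare, so the interior equilibrium is stable.

stable coexistence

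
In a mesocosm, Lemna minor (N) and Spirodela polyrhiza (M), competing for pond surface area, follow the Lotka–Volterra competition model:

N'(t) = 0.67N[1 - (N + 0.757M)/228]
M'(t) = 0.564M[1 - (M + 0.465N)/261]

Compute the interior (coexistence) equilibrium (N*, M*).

N* ≈ 46.9, M* ≈ 239

Setting both brackets to zero gives the nullclines N + 0.757M = 228 and 0.465N + M = 261.
Substituting M = 261 - 0.465N into the first: N(1 - 0.757·0.465) = 228 - 0.757·261.
So N* = 30.4/0.648 = 46.9, and then M* = 261 - 0.465·46.9 = 239.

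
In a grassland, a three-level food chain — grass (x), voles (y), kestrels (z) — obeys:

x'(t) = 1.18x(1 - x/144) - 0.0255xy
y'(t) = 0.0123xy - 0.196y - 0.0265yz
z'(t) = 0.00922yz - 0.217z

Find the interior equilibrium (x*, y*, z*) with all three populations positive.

From dz/dt = 0: 0.00922y* = 0.217, so y* = 23.5.
From dx/dt = 0: 1.18(1 - x*/144) = 0.0255·23.5, giving x* = 144·(1 - 0.509) = 70.8.
From dy/dt = 0: 0.0123·70.8 - 0.196 = 0.0265z*, so z* = 0.674/0.0265 = 25.4.

x* ≈ 70.8, y* ≈ 23.5, z* ≈ 25.4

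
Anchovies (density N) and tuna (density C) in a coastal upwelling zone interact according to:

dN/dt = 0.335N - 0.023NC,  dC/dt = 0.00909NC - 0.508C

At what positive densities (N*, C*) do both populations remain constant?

N* ≈ 55.9, C* ≈ 14.6

Set dC/dt = 0 with C > 0: 0.00909N - 0.508 = 0, so N* = 0.508/0.00909 = 55.9.
Set dN/dt = 0 with N > 0: 0.335 - 0.023C = 0, so C* = 0.335/0.023 = 14.6.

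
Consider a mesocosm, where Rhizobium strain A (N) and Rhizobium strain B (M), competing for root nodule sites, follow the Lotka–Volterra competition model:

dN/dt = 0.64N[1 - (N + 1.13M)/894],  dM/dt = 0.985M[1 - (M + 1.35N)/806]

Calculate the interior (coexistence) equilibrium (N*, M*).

N* ≈ 31.9, M* ≈ 763

Setting both brackets to zero gives the nullclines N + 1.13M = 894 and 1.35N + M = 806.
Substituting M = 806 - 1.35N into the first: N(1 - 1.13·1.35) = 894 - 1.13·806.
So N* = -16.8/-0.525 = 31.9, and then M* = 806 - 1.35·31.9 = 763.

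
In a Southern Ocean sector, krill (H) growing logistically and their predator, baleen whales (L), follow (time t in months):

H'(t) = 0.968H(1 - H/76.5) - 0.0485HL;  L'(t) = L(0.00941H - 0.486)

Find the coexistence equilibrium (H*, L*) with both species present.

From dL/dt = 0 with L > 0: 0.00941H* = 0.486, so H* = 51.6.
Substitute into dH/dt = 0: 0.968(1 - 51.6/76.5) = 0.0485L*.
The bracket is 0.325, giving L* = 0.314/0.0485 = 6.48.

H* ≈ 51.6, L* ≈ 6.48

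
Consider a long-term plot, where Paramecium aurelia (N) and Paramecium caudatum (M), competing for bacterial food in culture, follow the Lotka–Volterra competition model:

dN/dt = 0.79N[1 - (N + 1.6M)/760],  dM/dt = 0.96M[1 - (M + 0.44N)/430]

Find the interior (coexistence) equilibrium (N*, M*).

N* ≈ 243, M* ≈ 323

Setting both brackets to zero gives the nullclines N + 1.6M = 760 and 0.44N + M = 430.
Substituting M = 430 - 0.44N into the first: N(1 - 1.6·0.44) = 760 - 1.6·430.
So N* = 72/0.296 = 243, and then M* = 430 - 0.44·243 = 323.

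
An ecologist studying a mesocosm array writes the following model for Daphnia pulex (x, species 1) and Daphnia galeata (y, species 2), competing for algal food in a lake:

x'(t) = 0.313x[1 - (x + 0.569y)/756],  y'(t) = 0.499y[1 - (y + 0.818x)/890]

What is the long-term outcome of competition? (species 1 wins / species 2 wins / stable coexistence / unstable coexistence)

Compare the nullcline intercepts: K1/α12 = 756/0.569 = 1330 > K2 = 890; K2/α21 = 890/0.818 = 1090 > K1 = 756.
Since both inequalities hold, each species can invade when rare, so the interior equilibrium is stable.

stable coexistence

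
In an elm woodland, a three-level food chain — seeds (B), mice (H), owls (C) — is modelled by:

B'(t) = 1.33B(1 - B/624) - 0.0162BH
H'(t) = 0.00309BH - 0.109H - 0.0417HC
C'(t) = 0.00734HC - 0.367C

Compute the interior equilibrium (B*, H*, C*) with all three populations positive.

From dC/dt = 0: 0.00734H* = 0.367, so H* = 50.
From dB/dt = 0: 1.33(1 - B*/624) = 0.0162·50, giving B* = 624·(1 - 0.609) = 244.
From dH/dt = 0: 0.00309·244 - 0.109 = 0.0417C*, so C* = 0.645/0.0417 = 15.5.

B* ≈ 244, H* ≈ 50, C* ≈ 15.5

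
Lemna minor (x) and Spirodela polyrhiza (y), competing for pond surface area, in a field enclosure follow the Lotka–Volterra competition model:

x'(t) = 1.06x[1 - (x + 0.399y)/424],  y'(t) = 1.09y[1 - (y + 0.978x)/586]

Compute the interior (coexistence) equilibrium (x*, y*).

Setting both brackets to zero gives the nullclines x + 0.399y = 424 and 0.978x + y = 586.
Substituting y = 586 - 0.978x into the first: x(1 - 0.399·0.978) = 424 - 0.399·586.
So x* = 190/0.61 = 312, and then y* = 586 - 0.978·312 = 281.

x* ≈ 312, y* ≈ 281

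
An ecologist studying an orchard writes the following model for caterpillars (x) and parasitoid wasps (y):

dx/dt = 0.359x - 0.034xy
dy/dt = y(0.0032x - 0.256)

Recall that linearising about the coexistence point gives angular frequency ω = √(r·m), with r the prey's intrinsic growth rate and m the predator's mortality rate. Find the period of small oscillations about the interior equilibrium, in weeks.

T ≈ 20.7 weeks

Here r = 0.359 and m = 0.256, so r·m = 0.0919.
ω = √0.0919 = 0.303 per week, hence T = 2π/ω ≈ 20.7 weeks.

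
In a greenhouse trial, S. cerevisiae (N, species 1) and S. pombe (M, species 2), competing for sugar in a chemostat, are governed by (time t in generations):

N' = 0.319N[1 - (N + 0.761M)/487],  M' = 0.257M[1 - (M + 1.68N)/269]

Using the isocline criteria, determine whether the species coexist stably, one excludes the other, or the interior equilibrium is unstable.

species 1 excludes species 2

Compare the nullcline intercepts: K1/α12 = 487/0.761 = 640 > K2 = 269; K2/α21 = 269/1.68 = 160 < K1 = 487.
Since the inequalities point opposite ways, species 1 can invade but species 2 cannot.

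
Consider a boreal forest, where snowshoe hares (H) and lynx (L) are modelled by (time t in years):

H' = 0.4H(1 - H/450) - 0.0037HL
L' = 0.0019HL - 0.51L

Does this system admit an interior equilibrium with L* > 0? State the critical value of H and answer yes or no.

The predator equation gives dL/dt > 0 only when H > 0.51/0.0019 = 268.
Without the predator, H → K = 450. Since 450 > 268, the predator can invade and persist.

Threshold H = 268; K > 268, so yes, the predator persists.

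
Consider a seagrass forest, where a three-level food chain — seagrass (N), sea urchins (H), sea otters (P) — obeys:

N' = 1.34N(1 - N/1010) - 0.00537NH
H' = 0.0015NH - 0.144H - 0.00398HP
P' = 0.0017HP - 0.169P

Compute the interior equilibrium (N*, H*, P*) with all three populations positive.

N* ≈ 608, H* ≈ 99.4, P* ≈ 193

From dP/dt = 0: 0.0017H* = 0.169, so H* = 99.4.
From dN/dt = 0: 1.34(1 - N*/1010) = 0.00537·99.4, giving N* = 1010·(1 - 0.398) = 608.
From dH/dt = 0: 0.0015·608 - 0.144 = 0.00398P*, so P* = 0.767/0.00398 = 193.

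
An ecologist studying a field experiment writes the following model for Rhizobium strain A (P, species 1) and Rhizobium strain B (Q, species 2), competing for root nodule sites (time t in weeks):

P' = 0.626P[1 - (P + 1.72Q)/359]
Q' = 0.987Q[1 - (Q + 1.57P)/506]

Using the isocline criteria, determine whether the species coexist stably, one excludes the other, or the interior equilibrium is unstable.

Compare the nullcline intercepts: K1/α12 = 359/1.72 = 209 < K2 = 506; K2/α21 = 506/1.57 = 322 < K1 = 359.
Since both are reversed, neither can invade when rare; the interior point is a saddle.

unstable coexistence (outcome depends on initial conditions)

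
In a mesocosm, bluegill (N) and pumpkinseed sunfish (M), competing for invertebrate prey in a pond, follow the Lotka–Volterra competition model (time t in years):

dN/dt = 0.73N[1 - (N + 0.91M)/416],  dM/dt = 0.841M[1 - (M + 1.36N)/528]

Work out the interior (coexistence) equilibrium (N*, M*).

N* ≈ 271, M* ≈ 159

Setting both brackets to zero gives the nullclines N + 0.91M = 416 and 1.36N + M = 528.
Substituting M = 528 - 1.36N into the first: N(1 - 0.91·1.36) = 416 - 0.91·528.
So N* = -64.5/-0.238 = 271, and then M* = 528 - 1.36·271 = 159.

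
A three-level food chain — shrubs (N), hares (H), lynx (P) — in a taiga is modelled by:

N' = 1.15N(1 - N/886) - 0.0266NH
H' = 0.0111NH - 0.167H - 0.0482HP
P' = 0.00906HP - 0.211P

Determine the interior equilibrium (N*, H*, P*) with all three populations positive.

N* ≈ 409, H* ≈ 23.3, P* ≈ 90.7

From dP/dt = 0: 0.00906H* = 0.211, so H* = 23.3.
From dN/dt = 0: 1.15(1 - N*/886) = 0.0266·23.3, giving N* = 886·(1 - 0.539) = 409.
From dH/dt = 0: 0.0111·409 - 0.167 = 0.0482P*, so P* = 4.37/0.0482 = 90.7.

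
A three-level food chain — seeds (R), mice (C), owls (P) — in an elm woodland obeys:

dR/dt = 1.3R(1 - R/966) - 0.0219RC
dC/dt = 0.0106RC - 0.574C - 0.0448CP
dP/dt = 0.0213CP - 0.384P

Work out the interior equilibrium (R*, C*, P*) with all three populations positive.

From dP/dt = 0: 0.0213C* = 0.384, so C* = 18.
From dR/dt = 0: 1.3(1 - R*/966) = 0.0219·18, giving R* = 966·(1 - 0.304) = 673.
From dC/dt = 0: 0.0106·673 - 0.574 = 0.0448P*, so P* = 6.56/0.0448 = 146.

R* ≈ 673, C* ≈ 18, P* ≈ 146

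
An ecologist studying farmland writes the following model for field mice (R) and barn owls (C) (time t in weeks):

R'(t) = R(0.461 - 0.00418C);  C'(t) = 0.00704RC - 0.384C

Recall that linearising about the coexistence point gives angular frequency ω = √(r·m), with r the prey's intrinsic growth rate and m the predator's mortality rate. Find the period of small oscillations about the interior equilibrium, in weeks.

T ≈ 14.9 weeks

Here r = 0.461 and m = 0.384, so r·m = 0.177.
ω = √0.177 = 0.421 per week, hence T = 2π/ω ≈ 14.9 weeks.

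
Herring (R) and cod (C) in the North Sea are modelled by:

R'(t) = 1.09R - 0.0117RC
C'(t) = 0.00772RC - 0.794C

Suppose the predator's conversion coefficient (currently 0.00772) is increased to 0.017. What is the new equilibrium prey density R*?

R* ≈ 46.7

At the interior fixed point, setting dC/dt = 0 with C > 0 fixes R* = (predator death rate)/(RC coefficient) — independent of the other coefficients.
With the change, R* = 0.794/0.017 = 46.7; it falls from 103.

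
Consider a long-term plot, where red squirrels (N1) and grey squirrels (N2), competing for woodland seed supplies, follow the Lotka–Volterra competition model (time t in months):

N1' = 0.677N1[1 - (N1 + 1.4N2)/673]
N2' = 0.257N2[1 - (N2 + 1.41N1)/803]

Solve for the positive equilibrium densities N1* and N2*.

N1* ≈ 463, N2* ≈ 150

Setting both brackets to zero gives the nullclines N1 + 1.4N2 = 673 and 1.41N1 + N2 = 803.
Substituting N2 = 803 - 1.41N1 into the first: N1(1 - 1.4·1.41) = 673 - 1.4·803.
So N1* = -451/-0.974 = 463, and then N2* = 803 - 1.41·463 = 150.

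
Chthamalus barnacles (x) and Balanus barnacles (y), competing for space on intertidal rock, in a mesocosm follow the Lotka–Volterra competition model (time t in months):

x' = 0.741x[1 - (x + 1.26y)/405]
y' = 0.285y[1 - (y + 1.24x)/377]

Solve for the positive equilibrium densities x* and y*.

Setting both brackets to zero gives the nullclines x + 1.26y = 405 and 1.24x + y = 377.
Substituting y = 377 - 1.24x into the first: x(1 - 1.26·1.24) = 405 - 1.26·377.
So x* = -70/-0.562 = 125, and then y* = 377 - 1.24·125 = 223.

x* ≈ 125, y* ≈ 223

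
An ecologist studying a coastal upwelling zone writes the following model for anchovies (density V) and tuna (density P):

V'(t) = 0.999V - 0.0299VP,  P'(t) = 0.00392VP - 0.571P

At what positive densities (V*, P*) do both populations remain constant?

V* ≈ 146, P* ≈ 33.4

Set dP/dt = 0 with P > 0: 0.00392V - 0.571 = 0, so V* = 0.571/0.00392 = 146.
Set dV/dt = 0 with V > 0: 0.999 - 0.0299P = 0, so P* = 0.999/0.0299 = 33.4.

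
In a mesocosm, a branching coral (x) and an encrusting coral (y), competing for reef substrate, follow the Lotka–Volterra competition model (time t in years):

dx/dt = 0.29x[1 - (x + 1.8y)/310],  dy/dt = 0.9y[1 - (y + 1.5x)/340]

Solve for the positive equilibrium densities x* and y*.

x* ≈ 178, y* ≈ 73.5

Setting both brackets to zero gives the nullclines x + 1.8y = 310 and 1.5x + y = 340.
Substituting y = 340 - 1.5x into the first: x(1 - 1.8·1.5) = 310 - 1.8·340.
So x* = -302/-1.7 = 178, and then y* = 340 - 1.5·178 = 73.5.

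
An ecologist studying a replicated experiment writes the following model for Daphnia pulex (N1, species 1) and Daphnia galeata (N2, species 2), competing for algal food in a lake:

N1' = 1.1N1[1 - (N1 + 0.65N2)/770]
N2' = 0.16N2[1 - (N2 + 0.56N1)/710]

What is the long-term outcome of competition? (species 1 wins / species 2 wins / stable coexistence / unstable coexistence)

stable coexistence

Compare the nullcline intercepts: K1/α12 = 770/0.65 = 1180 > K2 = 710; K2/α21 = 710/0.56 = 1270 > K1 = 770.
Since both inequalities hold, each species can invade when rare, so the interior equilibrium is stable.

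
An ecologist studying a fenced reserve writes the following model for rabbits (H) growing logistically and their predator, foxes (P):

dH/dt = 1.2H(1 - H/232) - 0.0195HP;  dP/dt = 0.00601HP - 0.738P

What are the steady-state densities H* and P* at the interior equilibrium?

H* ≈ 123, P* ≈ 29

From dP/dt = 0 with P > 0: 0.00601H* = 0.738, so H* = 123.
Substitute into dH/dt = 0: 1.2(1 - 123/232) = 0.0195P*.
The bracket is 0.471, giving P* = 0.565/0.0195 = 29.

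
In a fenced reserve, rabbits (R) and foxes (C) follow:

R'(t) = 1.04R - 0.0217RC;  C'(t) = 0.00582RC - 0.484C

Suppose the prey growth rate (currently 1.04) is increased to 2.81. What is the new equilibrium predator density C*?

C* ≈ 129

At the interior fixed point, setting dR/dt = 0 with R > 0 fixes C* = (prey growth rate)/(RC coefficient) — independent of the other coefficients.
With the change, C* = 2.81/0.0217 = 129; it rises from 47.9.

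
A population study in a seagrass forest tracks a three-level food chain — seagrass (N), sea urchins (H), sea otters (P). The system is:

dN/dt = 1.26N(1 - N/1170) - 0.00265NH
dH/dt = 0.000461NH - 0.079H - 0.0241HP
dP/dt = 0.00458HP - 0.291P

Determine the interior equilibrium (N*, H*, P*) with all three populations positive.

From dP/dt = 0: 0.00458H* = 0.291, so H* = 63.5.
From dN/dt = 0: 1.26(1 - N*/1170) = 0.00265·63.5, giving N* = 1170·(1 - 0.134) = 1010.
From dH/dt = 0: 0.000461·1010 - 0.079 = 0.0241P*, so P* = 0.388/0.0241 = 16.1.

N* ≈ 1010, H* ≈ 63.5, P* ≈ 16.1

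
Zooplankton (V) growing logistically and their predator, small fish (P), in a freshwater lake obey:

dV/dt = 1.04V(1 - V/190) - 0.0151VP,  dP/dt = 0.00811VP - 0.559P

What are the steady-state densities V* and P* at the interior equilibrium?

From dP/dt = 0 with P > 0: 0.00811V* = 0.559, so V* = 68.9.
Substitute into dV/dt = 0: 1.04(1 - 68.9/190) = 0.0151P*.
The bracket is 0.637, giving P* = 0.663/0.0151 = 43.9.

V* ≈ 68.9, P* ≈ 43.9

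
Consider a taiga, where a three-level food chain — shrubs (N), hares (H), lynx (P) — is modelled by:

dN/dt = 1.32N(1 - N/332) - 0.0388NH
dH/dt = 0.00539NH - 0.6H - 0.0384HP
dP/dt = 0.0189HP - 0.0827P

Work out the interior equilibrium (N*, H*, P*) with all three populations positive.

From dP/dt = 0: 0.0189H* = 0.0827, so H* = 4.38.
From dN/dt = 0: 1.32(1 - N*/332) = 0.0388·4.38, giving N* = 332·(1 - 0.129) = 289.
From dH/dt = 0: 0.00539·289 - 0.6 = 0.0384P*, so P* = 0.959/0.0384 = 25.

N* ≈ 289, H* ≈ 4.38, P* ≈ 25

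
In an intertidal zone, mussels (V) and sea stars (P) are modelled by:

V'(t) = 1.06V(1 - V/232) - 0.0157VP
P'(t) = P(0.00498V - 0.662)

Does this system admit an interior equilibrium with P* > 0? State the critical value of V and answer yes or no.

The predator equation gives dP/dt > 0 only when V > 0.662/0.00498 = 133.
Without the predator, V → K = 232. Since 232 > 133, the predator can invade and persist.

Threshold V = 133; K > 133, so yes, the predator persists.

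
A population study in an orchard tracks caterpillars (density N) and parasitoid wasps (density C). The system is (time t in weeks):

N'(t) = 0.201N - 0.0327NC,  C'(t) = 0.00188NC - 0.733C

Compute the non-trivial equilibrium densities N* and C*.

Set dC/dt = 0 with C > 0: 0.00188N - 0.733 = 0, so N* = 0.733/0.00188 = 390.
Set dN/dt = 0 with N > 0: 0.201 - 0.0327C = 0, so C* = 0.201/0.0327 = 6.15.

N* ≈ 390, C* ≈ 6.15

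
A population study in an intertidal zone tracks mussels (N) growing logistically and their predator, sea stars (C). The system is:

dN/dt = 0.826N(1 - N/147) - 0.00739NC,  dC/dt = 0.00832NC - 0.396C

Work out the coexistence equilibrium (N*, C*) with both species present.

N* ≈ 47.6, C* ≈ 75.6

From dC/dt = 0 with C > 0: 0.00832N* = 0.396, so N* = 47.6.
Substitute into dN/dt = 0: 0.826(1 - 47.6/147) = 0.00739C*.
The bracket is 0.676, giving C* = 0.559/0.00739 = 75.6.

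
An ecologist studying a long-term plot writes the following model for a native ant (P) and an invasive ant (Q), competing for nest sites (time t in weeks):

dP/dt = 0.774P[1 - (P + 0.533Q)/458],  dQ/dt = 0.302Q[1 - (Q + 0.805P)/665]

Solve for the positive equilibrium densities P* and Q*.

P* ≈ 181, Q* ≈ 519

Setting both brackets to zero gives the nullclines P + 0.533Q = 458 and 0.805P + Q = 665.
Substituting Q = 665 - 0.805P into the first: P(1 - 0.533·0.805) = 458 - 0.533·665.
So P* = 104/0.571 = 181, and then Q* = 665 - 0.805·181 = 519.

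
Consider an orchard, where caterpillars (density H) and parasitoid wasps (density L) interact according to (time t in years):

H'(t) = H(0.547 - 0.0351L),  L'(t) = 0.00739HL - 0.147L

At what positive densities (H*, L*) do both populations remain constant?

Set dL/dt = 0 with L > 0: 0.00739H - 0.147 = 0, so H* = 0.147/0.00739 = 19.9.
Set dH/dt = 0 with H > 0: 0.547 - 0.0351L = 0, so L* = 0.547/0.0351 = 15.6.

H* ≈ 19.9, L* ≈ 15.6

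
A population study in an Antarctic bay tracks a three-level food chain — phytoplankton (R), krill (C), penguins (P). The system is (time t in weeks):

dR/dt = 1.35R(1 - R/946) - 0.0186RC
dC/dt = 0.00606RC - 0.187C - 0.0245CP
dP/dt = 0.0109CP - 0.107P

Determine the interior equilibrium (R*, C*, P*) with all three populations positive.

R* ≈ 818, C* ≈ 9.82, P* ≈ 195

From dP/dt = 0: 0.0109C* = 0.107, so C* = 9.82.
From dR/dt = 0: 1.35(1 - R*/946) = 0.0186·9.82, giving R* = 946·(1 - 0.135) = 818.
From dC/dt = 0: 0.00606·818 - 0.187 = 0.0245P*, so P* = 4.77/0.0245 = 195.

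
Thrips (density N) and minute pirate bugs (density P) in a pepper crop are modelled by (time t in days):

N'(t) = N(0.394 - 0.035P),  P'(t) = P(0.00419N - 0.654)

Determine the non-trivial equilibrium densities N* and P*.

N* ≈ 156, P* ≈ 11.3

Set dP/dt = 0 with P > 0: 0.00419N - 0.654 = 0, so N* = 0.654/0.00419 = 156.
Set dN/dt = 0 with N > 0: 0.394 - 0.035P = 0, so P* = 0.394/0.035 = 11.3.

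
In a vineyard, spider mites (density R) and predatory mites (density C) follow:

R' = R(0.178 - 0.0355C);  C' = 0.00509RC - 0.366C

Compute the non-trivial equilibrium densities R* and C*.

Set dC/dt = 0 with C > 0: 0.00509R - 0.366 = 0, so R* = 0.366/0.00509 = 71.9.
Set dR/dt = 0 with R > 0: 0.178 - 0.0355C = 0, so C* = 0.178/0.0355 = 5.01.

R* ≈ 71.9, C* ≈ 5.01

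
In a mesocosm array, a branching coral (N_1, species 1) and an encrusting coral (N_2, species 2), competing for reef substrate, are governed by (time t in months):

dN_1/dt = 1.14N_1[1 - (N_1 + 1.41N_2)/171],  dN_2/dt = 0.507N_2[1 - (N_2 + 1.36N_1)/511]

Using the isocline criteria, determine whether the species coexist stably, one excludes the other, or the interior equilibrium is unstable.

Compare the nullcline intercepts: K1/α12 = 171/1.41 = 121 < K2 = 511; K2/α21 = 511/1.36 = 376 > K1 = 171.
Since the inequalities point opposite ways, species 2 can invade but species 1 cannot.

species 2 excludes species 1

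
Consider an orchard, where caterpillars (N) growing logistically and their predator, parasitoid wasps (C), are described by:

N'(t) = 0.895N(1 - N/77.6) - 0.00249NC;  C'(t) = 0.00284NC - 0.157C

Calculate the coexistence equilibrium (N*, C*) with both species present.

N* ≈ 55.3, C* ≈ 103

From dC/dt = 0 with C > 0: 0.00284N* = 0.157, so N* = 55.3.
Substitute into dN/dt = 0: 0.895(1 - 55.3/77.6) = 0.00249C*.
The bracket is 0.288, giving C* = 0.257/0.00249 = 103.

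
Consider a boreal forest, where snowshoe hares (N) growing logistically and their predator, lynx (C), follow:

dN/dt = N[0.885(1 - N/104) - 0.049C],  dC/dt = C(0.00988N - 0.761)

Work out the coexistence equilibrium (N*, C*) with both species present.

From dC/dt = 0 with C > 0: 0.00988N* = 0.761, so N* = 77.
Substitute into dN/dt = 0: 0.885(1 - 77/104) = 0.049C*.
The bracket is 0.259, giving C* = 0.23/0.049 = 4.68.

N* ≈ 77, C* ≈ 4.68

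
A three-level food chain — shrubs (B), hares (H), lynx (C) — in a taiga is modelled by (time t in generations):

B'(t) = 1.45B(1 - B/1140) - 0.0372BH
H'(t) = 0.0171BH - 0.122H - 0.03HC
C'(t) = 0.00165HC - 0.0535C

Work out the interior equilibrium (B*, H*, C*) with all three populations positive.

B* ≈ 192, H* ≈ 32.4, C* ≈ 105

From dC/dt = 0: 0.00165H* = 0.0535, so H* = 32.4.
From dB/dt = 0: 1.45(1 - B*/1140) = 0.0372·32.4, giving B* = 1140·(1 - 0.832) = 192.
From dH/dt = 0: 0.0171·192 - 0.122 = 0.03C*, so C* = 3.16/0.03 = 105.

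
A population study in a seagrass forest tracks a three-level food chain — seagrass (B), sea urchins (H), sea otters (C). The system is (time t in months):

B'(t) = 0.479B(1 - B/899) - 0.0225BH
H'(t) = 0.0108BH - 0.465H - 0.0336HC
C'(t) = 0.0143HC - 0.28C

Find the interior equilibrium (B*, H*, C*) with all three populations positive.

B* ≈ 72.1, H* ≈ 19.6, C* ≈ 9.35

From dC/dt = 0: 0.0143H* = 0.28, so H* = 19.6.
From dB/dt = 0: 0.479(1 - B*/899) = 0.0225·19.6, giving B* = 899·(1 - 0.92) = 72.1.
From dH/dt = 0: 0.0108·72.1 - 0.465 = 0.0336C*, so C* = 0.314/0.0336 = 9.35.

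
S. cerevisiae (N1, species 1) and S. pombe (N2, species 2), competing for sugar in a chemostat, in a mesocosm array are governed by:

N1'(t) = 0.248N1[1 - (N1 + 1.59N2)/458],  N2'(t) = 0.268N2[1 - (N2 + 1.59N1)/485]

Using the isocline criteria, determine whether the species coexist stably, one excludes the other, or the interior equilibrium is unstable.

unstable coexistence (outcome depends on initial conditions)

Compare the nullcline intercepts: K1/α12 = 458/1.59 = 288 < K2 = 485; K2/α21 = 485/1.59 = 305 < K1 = 458.
Since both are reversed, neither can invade when rare; the interior point is a saddle.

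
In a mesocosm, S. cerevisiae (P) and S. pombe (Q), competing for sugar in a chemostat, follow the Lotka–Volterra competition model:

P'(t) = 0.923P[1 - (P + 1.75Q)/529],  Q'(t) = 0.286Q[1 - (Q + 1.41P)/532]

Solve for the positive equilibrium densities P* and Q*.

Setting both brackets to zero gives the nullclines P + 1.75Q = 529 and 1.41P + Q = 532.
Substituting Q = 532 - 1.41P into the first: P(1 - 1.75·1.41) = 529 - 1.75·532.
So P* = -402/-1.47 = 274, and then Q* = 532 - 1.41·274 = 146.

P* ≈ 274, Q* ≈ 146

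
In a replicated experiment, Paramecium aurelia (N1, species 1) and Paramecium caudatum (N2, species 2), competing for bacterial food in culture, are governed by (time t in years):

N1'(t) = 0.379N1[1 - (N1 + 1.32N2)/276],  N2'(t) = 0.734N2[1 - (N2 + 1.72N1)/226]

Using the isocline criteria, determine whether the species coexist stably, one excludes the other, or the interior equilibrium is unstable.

Compare the nullcline intercepts: K1/α12 = 276/1.32 = 209 < K2 = 226; K2/α21 = 226/1.72 = 131 < K1 = 276.
Since both are reversed, neither can invade when rare; the interior point is a saddle.

unstable coexistence (outcome depends on initial conditions)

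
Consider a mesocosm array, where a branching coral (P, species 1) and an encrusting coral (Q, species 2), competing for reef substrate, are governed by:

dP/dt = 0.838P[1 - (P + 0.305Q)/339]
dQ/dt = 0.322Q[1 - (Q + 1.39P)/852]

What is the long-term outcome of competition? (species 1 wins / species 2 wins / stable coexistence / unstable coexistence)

stable coexistence

Compare the nullcline intercepts: K1/α12 = 339/0.305 = 1110 > K2 = 852; K2/α21 = 852/1.39 = 613 > K1 = 339.
Since both inequalities hold, each species can invade when rare, so the interior equilibrium is stable.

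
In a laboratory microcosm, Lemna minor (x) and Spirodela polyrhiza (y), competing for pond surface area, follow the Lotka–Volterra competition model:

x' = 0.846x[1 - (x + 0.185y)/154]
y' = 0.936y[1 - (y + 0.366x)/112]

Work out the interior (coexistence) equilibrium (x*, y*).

x* ≈ 143, y* ≈ 59.7

Setting both brackets to zero gives the nullclines x + 0.185y = 154 and 0.366x + y = 112.
Substituting y = 112 - 0.366x into the first: x(1 - 0.185·0.366) = 154 - 0.185·112.
So x* = 133/0.932 = 143, and then y* = 112 - 0.366·143 = 59.7.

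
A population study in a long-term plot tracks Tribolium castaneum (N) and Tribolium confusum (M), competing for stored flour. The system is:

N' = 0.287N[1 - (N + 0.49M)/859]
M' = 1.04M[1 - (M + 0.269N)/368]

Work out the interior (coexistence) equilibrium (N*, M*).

Setting both brackets to zero gives the nullclines N + 0.49M = 859 and 0.269N + M = 368.
Substituting M = 368 - 0.269N into the first: N(1 - 0.49·0.269) = 859 - 0.49·368.
So N* = 679/0.868 = 782, and then M* = 368 - 0.269·782 = 158.

N* ≈ 782, M* ≈ 158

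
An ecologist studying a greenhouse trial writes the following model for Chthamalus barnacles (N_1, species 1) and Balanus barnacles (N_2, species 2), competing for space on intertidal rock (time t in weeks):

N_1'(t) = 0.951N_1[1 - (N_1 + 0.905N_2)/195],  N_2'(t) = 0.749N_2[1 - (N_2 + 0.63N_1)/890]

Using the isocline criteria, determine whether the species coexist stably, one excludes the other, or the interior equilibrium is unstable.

Compare the nullcline intercepts: K1/α12 = 195/0.905 = 215 < K2 = 890; K2/α21 = 890/0.63 = 1410 > K1 = 195.
Since the inequalities point opposite ways, species 2 can invade but species 1 cannot.

species 2 excludes species 1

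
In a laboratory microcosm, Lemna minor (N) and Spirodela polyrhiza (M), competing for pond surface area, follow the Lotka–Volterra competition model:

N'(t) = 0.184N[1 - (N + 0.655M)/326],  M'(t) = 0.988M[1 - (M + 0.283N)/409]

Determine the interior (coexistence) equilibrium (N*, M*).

N* ≈ 71.3, M* ≈ 389

Setting both brackets to zero gives the nullclines N + 0.655M = 326 and 0.283N + M = 409.
Substituting M = 409 - 0.283N into the first: N(1 - 0.655·0.283) = 326 - 0.655·409.
So N* = 58.1/0.815 = 71.3, and then M* = 409 - 0.283·71.3 = 389.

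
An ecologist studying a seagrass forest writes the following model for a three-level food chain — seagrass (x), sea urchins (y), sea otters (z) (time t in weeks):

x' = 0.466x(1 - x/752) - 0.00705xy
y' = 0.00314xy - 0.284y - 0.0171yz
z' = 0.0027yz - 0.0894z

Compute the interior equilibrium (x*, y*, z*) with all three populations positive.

From dz/dt = 0: 0.0027y* = 0.0894, so y* = 33.1.
From dx/dt = 0: 0.466(1 - x*/752) = 0.00705·33.1, giving x* = 752·(1 - 0.501) = 375.
From dy/dt = 0: 0.00314·375 - 0.284 = 0.0171z*, so z* = 0.894/0.0171 = 52.3.

x* ≈ 375, y* ≈ 33.1, z* ≈ 52.3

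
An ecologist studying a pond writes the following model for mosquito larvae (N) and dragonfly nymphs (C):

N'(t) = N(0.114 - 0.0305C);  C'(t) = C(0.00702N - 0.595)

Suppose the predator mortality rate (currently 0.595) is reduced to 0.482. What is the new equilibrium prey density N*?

At the interior fixed point, setting dC/dt = 0 with C > 0 fixes N* = (predator death rate)/(NC coefficient) — independent of the other coefficients.
With the change, N* = 0.482/0.00702 = 68.7; it falls from 84.8.

N* ≈ 68.7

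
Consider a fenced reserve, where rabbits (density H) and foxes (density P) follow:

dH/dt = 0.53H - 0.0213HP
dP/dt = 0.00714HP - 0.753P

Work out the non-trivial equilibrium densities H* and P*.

Set dP/dt = 0 with P > 0: 0.00714H - 0.753 = 0, so H* = 0.753/0.00714 = 105.
Set dH/dt = 0 with H > 0: 0.53 - 0.0213P = 0, so P* = 0.53/0.0213 = 24.9.

H* ≈ 105, P* ≈ 24.9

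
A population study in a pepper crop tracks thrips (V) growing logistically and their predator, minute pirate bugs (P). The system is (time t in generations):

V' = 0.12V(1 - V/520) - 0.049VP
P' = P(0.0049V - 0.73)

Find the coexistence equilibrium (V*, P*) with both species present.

From dP/dt = 0 with P > 0: 0.0049V* = 0.73, so V* = 149.
Substitute into dV/dt = 0: 0.12(1 - 149/520) = 0.049P*.
The bracket is 0.714, giving P* = 0.0856/0.049 = 1.75.

V* ≈ 149, P* ≈ 1.75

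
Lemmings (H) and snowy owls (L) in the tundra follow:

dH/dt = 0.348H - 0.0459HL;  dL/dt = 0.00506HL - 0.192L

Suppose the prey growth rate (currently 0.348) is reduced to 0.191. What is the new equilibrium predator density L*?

L* ≈ 4.16

At the interior fixed point, setting dH/dt = 0 with H > 0 fixes L* = (prey growth rate)/(HL coefficient) — independent of the other coefficients.
With the change, L* = 0.191/0.0459 = 4.16; it falls from 7.58.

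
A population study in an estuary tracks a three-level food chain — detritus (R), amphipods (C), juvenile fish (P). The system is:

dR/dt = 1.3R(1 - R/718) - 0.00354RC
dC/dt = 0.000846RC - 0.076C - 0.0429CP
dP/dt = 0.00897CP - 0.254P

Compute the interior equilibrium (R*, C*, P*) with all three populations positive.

R* ≈ 663, C* ≈ 28.3, P* ≈ 11.3

From dP/dt = 0: 0.00897C* = 0.254, so C* = 28.3.
From dR/dt = 0: 1.3(1 - R*/718) = 0.00354·28.3, giving R* = 718·(1 - 0.0771) = 663.
From dC/dt = 0: 0.000846·663 - 0.076 = 0.0429P*, so P* = 0.485/0.0429 = 11.3.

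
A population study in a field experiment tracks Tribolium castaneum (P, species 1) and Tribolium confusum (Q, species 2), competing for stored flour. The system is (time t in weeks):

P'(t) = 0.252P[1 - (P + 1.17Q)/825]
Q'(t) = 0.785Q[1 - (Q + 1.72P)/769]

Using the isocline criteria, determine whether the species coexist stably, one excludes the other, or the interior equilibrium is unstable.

unstable coexistence (outcome depends on initial conditions)

Compare the nullcline intercepts: K1/α12 = 825/1.17 = 705 < K2 = 769; K2/α21 = 769/1.72 = 447 < K1 = 825.
Since both are reversed, neither can invade when rare; the interior point is a saddle.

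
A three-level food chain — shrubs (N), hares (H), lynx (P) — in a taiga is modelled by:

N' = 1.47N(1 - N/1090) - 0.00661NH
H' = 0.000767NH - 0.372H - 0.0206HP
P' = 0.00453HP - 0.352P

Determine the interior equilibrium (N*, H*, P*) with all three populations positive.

From dP/dt = 0: 0.00453H* = 0.352, so H* = 77.7.
From dN/dt = 0: 1.47(1 - N*/1090) = 0.00661·77.7, giving N* = 1090·(1 - 0.349) = 709.
From dH/dt = 0: 0.000767·709 - 0.372 = 0.0206P*, so P* = 0.172/0.0206 = 8.35.

N* ≈ 709, H* ≈ 77.7, P* ≈ 8.35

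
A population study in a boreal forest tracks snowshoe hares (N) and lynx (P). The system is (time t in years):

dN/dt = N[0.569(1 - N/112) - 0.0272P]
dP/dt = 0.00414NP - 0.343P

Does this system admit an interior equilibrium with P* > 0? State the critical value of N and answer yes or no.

Threshold N = 82.9; K > 82.9, so yes, the predator persists.

The predator equation gives dP/dt > 0 only when N > 0.343/0.00414 = 82.9.
Without the predator, N → K = 112. Since 112 > 82.9, the predator can invade and persist.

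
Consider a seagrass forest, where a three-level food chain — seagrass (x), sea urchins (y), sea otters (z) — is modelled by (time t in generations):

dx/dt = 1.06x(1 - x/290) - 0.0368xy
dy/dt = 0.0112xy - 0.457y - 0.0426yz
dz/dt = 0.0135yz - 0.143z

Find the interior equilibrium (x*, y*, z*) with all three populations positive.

x* ≈ 183, y* ≈ 10.6, z* ≈ 37.5

From dz/dt = 0: 0.0135y* = 0.143, so y* = 10.6.
From dx/dt = 0: 1.06(1 - x*/290) = 0.0368·10.6, giving x* = 290·(1 - 0.368) = 183.
From dy/dt = 0: 0.0112·183 - 0.457 = 0.0426z*, so z* = 1.6/0.0426 = 37.5.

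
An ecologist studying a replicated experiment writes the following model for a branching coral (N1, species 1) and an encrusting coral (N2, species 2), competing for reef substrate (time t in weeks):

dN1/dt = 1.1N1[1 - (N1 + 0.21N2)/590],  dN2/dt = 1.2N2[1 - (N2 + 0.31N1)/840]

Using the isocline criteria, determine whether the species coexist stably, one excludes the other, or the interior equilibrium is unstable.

stable coexistence

Compare the nullcline intercepts: K1/α12 = 590/0.21 = 2810 > K2 = 840; K2/α21 = 840/0.31 = 2710 > K1 = 590.
Since both inequalities hold, each species can invade when rare, so the interior equilibrium is stable.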